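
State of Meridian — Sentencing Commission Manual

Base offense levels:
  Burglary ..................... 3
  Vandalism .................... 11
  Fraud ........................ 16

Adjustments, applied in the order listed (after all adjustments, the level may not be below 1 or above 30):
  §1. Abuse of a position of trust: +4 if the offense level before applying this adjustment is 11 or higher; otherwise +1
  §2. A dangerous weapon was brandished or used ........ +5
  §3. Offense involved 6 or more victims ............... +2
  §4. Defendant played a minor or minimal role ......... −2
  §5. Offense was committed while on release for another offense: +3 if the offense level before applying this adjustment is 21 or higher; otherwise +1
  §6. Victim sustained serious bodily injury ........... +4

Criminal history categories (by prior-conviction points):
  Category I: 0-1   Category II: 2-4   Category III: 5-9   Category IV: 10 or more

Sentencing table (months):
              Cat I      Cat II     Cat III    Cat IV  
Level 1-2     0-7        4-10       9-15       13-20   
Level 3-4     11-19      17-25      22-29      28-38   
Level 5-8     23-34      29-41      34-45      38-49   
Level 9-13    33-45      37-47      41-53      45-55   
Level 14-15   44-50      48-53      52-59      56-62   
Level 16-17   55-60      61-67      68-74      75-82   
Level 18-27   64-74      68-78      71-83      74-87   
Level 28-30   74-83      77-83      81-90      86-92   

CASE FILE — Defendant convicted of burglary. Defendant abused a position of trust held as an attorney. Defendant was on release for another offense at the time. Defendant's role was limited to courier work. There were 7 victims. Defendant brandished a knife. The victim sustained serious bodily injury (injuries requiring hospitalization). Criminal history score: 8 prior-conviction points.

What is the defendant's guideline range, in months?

Base offense level for burglary: 3.
§1 applies (level before this adjustment is 3 < 11, so +1): 3 + 1 = 4.
§2 applies: 4 + 5 = 9.
§3 applies: 9 + 2 = 11.
§4 applies: 11 − 2 = 9.
§5 applies (level before this adjustment is 9 < 21, so +1): 9 + 1 = 10.
§6 applies: 10 + 4 = 14.
Final offense level: 14.
Criminal history: 8 prior points → Category III (5-9).
Level 14 falls in the 14-15 band.
Grid: Level 14-15 × Category III = 52-59 months.

52-59 months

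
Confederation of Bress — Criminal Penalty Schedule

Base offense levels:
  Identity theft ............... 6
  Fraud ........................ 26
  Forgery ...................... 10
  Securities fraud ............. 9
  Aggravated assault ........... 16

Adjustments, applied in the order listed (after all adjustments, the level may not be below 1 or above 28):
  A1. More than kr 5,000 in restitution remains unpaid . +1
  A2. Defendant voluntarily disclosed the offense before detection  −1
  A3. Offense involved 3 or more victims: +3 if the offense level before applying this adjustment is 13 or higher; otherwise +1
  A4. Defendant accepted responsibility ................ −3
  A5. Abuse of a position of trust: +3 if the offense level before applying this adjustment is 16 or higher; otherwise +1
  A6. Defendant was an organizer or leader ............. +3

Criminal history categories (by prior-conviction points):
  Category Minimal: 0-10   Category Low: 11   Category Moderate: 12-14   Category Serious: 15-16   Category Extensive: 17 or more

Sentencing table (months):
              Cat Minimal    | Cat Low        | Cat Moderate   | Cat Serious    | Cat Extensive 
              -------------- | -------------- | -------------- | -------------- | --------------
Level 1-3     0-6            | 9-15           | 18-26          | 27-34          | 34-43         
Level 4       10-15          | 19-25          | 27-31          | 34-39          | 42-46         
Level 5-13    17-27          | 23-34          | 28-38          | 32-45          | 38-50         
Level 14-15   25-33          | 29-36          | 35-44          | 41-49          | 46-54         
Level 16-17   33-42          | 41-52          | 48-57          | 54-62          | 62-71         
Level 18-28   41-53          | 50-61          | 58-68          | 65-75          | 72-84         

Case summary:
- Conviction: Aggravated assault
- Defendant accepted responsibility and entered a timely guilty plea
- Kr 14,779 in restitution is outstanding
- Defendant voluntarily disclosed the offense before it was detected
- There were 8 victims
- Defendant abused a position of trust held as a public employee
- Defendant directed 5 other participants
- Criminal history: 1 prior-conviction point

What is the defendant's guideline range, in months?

41-53 months

Base offense level for aggravated assault: 16.
A1 applies: 16 + 1 = 17.
A2 applies: 17 − 1 = 16.
A3 applies (level before this adjustment is 16 ≥ 13, so +3): 16 + 3 = 19.
A4 applies: 19 − 3 = 16.
A5 applies (level before this adjustment is 16 ≥ 16, so +3): 16 + 3 = 19.
A6 applies: 19 + 3 = 22.
Final offense level: 22.
Criminal history: 1 prior point → Category Minimal (0-10).
Level 22 falls in the 18-28 band.
Grid: Level 18-28 × Category Minimal = 41-53 months.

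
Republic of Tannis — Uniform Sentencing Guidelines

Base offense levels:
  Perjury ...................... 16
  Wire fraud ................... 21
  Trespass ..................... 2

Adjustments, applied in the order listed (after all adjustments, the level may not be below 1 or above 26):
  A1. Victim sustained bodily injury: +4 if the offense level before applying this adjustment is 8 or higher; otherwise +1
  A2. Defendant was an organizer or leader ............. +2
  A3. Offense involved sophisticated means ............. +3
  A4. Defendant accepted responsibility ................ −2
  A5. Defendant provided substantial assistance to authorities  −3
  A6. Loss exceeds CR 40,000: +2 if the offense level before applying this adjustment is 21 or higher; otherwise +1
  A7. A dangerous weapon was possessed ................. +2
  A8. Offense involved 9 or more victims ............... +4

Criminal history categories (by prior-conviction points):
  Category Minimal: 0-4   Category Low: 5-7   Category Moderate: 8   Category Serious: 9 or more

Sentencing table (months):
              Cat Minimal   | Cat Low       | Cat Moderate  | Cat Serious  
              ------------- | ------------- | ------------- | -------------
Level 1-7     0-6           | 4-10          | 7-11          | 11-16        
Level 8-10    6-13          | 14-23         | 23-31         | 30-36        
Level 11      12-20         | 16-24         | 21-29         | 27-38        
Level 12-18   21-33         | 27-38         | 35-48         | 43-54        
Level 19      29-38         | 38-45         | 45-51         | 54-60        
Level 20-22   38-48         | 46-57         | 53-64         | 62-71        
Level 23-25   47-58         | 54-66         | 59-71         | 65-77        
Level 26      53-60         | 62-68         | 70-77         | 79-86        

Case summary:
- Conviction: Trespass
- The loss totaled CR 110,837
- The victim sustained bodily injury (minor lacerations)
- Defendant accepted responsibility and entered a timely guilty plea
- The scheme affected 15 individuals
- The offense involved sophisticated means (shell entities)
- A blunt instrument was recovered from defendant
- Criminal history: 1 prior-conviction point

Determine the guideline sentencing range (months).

Base offense level for trespass: 2.
A1 applies (level before this adjustment is 2 < 8, so +1): 2 + 1 = 3.
A2 does not apply.
A3 applies: 3 + 3 = 6.
A4 applies: 6 − 2 = 4.
A6 applies (level before this adjustment is 4 < 21, so +1): 4 + 1 = 5.
A7 applies: 5 + 2 = 7.
A8 applies: 7 + 4 = 11.
Final offense level: 11.
Criminal history: 1 prior point → Category Minimal (0-4).
Level 11 falls in the 11 band.
Grid: Level 11 × Category Minimal = 12-20 months.

12-20 months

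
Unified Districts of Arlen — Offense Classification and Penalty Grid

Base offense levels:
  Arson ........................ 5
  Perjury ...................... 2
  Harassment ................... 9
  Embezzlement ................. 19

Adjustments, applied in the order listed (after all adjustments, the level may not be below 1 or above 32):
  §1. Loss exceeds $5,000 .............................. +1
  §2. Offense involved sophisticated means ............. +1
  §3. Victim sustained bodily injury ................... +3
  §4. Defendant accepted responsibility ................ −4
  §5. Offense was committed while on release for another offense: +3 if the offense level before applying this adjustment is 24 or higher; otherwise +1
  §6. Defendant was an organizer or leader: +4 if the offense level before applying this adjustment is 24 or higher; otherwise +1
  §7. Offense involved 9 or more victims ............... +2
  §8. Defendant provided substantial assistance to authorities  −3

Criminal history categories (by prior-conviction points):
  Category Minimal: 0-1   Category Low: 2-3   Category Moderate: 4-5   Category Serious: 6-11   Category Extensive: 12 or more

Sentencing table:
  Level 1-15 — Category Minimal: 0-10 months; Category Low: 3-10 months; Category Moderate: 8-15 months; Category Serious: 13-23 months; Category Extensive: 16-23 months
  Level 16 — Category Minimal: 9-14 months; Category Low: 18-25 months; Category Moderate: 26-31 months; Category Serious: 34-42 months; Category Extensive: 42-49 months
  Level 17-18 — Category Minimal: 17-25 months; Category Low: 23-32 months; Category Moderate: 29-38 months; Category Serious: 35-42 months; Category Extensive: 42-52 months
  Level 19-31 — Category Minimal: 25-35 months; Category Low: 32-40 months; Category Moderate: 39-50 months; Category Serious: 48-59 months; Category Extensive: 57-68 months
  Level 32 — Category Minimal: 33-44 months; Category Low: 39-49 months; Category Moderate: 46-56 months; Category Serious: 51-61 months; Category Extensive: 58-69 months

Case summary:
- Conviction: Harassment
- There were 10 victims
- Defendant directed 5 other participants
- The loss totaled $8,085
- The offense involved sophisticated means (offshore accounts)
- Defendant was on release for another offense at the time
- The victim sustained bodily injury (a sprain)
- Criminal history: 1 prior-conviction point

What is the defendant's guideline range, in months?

Base offense level for harassment: 9.
§1 applies: 9 + 1 = 10.
§2 applies: 10 + 1 = 11.
§3 applies: 11 + 3 = 14.
§4 does not apply.
§5 applies (level before this adjustment is 14 < 24, so +1): 14 + 1 = 15.
§6 applies (level before this adjustment is 15 < 24, so +1): 15 + 1 = 16.
§7 applies: 16 + 2 = 18.
§8 does not apply.
Final offense level: 18.
Criminal history: 1 prior point → Category Minimal (0-1).
Level 18 falls in the 17-18 band.
Grid: Level 17-18 × Category Minimal = 17-25 months.

17-25 months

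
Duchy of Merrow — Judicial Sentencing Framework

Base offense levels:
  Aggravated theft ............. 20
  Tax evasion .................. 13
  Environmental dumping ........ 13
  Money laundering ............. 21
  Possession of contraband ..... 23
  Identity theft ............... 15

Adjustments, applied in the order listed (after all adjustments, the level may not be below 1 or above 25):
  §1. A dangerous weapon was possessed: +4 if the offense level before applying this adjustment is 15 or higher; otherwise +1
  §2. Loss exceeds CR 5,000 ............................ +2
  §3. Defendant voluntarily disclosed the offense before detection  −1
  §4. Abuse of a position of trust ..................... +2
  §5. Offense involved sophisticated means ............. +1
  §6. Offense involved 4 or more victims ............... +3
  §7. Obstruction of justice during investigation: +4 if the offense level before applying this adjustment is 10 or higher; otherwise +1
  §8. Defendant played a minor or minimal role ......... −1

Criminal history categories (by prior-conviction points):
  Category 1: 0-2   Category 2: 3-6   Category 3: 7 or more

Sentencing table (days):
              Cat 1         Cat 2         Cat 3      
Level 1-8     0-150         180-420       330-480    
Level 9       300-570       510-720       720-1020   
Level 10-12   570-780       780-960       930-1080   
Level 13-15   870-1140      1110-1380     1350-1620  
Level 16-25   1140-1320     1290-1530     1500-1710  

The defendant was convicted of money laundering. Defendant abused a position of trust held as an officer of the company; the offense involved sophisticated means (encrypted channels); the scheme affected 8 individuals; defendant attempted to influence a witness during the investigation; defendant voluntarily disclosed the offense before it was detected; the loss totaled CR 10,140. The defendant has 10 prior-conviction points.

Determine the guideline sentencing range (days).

1500-1710 days

Base offense level for money laundering: 21.
§2 applies: 21 + 2 = 23.
§3 applies: 23 − 1 = 22.
§4 applies: 22 + 2 = 24.
§5 applies: 24 + 1 = 25.
§6 applies: 25 + 3 = 28.
§7 applies (level before this adjustment is 28 ≥ 10, so +4): 28 + 4 = 32.
Level 32 exceeds the maximum of 25; capped at 25.
Final offense level: 25.
Criminal history: 10 prior points → Category 3 (7+).
Level 25 falls in the 16-25 band.
Grid: Level 16-25 × Category 3 = 1500-1710 days.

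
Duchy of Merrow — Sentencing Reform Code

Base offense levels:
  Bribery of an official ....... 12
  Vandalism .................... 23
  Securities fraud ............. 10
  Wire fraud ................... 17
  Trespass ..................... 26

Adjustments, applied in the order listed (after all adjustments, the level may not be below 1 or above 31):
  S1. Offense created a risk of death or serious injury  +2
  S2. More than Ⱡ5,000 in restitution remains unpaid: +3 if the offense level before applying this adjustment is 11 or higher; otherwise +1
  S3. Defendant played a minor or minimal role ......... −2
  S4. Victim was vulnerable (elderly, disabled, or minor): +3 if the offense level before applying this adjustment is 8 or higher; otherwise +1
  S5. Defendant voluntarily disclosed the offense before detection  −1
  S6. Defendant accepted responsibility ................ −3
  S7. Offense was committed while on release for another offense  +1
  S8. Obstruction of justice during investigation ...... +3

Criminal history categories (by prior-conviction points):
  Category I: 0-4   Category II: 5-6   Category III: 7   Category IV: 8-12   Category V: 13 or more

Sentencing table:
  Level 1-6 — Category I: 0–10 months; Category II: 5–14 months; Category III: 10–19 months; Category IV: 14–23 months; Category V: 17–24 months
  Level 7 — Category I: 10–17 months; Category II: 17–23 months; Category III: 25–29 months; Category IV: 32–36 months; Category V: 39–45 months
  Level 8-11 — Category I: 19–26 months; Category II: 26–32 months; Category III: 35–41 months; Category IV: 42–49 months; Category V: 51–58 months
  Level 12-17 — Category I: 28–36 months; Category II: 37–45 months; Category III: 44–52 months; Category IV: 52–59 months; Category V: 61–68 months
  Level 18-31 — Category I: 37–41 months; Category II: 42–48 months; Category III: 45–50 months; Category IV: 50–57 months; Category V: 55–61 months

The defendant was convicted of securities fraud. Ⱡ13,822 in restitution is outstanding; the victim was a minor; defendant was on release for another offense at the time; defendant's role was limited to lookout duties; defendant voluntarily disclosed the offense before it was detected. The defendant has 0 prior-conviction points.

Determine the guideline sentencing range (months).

28-36 months

Base offense level for securities fraud: 10.
S1 does not apply.
S2 applies (level before this adjustment is 10 < 11, so +1): 10 + 1 = 11.
S3 applies: 11 − 2 = 9.
S4 applies (level before this adjustment is 9 ≥ 8, so +3): 9 + 3 = 12.
S5 applies: 12 − 1 = 11.
S6 does not apply.
S7 applies: 11 + 1 = 12.
S8 does not apply.
Final offense level: 12.
Criminal history: 0 prior points → Category I (0-4).
Level 12 falls in the 12-17 band.
Grid: Level 12-17 × Category I = 28-36 months.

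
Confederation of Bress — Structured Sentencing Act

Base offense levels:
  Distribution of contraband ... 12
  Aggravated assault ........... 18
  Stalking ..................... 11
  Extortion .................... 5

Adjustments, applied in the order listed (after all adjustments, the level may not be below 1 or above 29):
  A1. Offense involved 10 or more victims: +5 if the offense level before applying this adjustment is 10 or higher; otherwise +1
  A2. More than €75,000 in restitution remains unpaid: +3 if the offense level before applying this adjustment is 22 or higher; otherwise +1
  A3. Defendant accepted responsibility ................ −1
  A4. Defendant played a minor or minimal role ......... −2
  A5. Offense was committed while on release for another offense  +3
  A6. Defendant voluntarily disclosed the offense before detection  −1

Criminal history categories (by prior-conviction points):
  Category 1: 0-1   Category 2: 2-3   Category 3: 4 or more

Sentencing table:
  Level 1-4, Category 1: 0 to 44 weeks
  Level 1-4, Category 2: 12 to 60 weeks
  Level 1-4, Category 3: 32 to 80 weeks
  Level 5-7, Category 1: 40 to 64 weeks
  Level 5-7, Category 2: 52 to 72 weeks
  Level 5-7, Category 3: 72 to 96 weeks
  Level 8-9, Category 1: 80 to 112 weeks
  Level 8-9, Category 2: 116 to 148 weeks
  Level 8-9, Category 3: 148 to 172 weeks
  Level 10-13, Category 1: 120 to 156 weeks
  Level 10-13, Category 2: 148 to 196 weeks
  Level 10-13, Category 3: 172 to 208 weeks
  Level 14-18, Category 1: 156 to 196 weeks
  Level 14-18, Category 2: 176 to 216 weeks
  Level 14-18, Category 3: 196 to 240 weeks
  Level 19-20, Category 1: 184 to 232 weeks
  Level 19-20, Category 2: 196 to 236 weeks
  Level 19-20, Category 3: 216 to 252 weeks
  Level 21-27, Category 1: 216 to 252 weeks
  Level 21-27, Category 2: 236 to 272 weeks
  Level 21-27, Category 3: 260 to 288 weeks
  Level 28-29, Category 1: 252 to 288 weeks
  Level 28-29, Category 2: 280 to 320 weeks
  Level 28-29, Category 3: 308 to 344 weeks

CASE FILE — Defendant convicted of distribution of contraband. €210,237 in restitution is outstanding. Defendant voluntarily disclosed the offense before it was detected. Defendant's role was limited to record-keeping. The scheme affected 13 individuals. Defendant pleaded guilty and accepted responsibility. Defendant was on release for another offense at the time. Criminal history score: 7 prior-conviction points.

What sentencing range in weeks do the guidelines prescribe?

196-240 weeks

Base offense level for distribution of contraband: 12.
A1 applies (level before this adjustment is 12 ≥ 10, so +5): 12 + 5 = 17.
A2 applies (level before this adjustment is 17 < 22, so +1): 17 + 1 = 18.
A3 applies: 18 − 1 = 17.
A4 applies: 17 − 2 = 15.
A5 applies: 15 + 3 = 18.
A6 applies: 18 − 1 = 17.
Final offense level: 17.
Criminal history: 7 prior points → Category 3 (4+).
Level 17 falls in the 14-18 band.
Grid: Level 14-18 × Category 3 = 196-240 weeks.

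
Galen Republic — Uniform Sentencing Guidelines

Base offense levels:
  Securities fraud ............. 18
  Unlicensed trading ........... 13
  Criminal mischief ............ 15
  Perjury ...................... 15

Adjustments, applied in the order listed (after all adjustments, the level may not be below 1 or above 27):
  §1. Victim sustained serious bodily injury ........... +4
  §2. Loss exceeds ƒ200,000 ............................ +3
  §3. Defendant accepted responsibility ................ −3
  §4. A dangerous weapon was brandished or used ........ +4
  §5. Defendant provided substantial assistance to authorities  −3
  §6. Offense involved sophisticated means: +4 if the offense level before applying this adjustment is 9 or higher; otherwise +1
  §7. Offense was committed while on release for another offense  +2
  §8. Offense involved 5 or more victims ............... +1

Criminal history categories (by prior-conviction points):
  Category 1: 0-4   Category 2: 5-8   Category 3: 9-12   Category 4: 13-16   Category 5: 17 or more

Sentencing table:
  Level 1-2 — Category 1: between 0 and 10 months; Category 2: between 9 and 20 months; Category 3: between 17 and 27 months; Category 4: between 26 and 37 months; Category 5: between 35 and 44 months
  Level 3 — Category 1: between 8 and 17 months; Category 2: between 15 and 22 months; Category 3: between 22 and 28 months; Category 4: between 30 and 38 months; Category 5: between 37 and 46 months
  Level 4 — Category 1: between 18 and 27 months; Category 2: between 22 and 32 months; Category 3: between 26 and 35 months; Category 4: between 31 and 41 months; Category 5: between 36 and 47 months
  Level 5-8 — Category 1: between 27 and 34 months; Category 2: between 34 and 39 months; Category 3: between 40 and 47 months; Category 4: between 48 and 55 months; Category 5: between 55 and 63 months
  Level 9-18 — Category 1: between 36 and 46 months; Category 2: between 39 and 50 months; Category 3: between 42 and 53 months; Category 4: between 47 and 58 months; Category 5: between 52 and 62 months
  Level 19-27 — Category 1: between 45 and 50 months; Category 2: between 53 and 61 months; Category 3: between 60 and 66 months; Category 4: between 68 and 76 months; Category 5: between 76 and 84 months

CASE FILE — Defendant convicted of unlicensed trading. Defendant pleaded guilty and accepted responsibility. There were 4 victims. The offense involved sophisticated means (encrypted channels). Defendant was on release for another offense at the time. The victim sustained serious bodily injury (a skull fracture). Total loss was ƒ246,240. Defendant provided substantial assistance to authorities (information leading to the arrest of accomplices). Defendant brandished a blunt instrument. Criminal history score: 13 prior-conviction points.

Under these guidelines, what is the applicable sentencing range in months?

68-76 months

Base offense level for unlicensed trading: 13.
§1 applies: 13 + 4 = 17.
§2 applies: 17 + 3 = 20.
§3 applies: 20 − 3 = 17.
§4 applies: 17 + 4 = 21.
§5 applies: 21 − 3 = 18.
§6 applies (level before this adjustment is 18 ≥ 9, so +4): 18 + 4 = 22.
§7 applies: 22 + 2 = 24.
Final offense level: 24.
Criminal history: 13 prior points → Category 4 (13-16).
Level 24 falls in the 19-27 band.
Grid: Level 19-27 × Category 4 = 68-76 months.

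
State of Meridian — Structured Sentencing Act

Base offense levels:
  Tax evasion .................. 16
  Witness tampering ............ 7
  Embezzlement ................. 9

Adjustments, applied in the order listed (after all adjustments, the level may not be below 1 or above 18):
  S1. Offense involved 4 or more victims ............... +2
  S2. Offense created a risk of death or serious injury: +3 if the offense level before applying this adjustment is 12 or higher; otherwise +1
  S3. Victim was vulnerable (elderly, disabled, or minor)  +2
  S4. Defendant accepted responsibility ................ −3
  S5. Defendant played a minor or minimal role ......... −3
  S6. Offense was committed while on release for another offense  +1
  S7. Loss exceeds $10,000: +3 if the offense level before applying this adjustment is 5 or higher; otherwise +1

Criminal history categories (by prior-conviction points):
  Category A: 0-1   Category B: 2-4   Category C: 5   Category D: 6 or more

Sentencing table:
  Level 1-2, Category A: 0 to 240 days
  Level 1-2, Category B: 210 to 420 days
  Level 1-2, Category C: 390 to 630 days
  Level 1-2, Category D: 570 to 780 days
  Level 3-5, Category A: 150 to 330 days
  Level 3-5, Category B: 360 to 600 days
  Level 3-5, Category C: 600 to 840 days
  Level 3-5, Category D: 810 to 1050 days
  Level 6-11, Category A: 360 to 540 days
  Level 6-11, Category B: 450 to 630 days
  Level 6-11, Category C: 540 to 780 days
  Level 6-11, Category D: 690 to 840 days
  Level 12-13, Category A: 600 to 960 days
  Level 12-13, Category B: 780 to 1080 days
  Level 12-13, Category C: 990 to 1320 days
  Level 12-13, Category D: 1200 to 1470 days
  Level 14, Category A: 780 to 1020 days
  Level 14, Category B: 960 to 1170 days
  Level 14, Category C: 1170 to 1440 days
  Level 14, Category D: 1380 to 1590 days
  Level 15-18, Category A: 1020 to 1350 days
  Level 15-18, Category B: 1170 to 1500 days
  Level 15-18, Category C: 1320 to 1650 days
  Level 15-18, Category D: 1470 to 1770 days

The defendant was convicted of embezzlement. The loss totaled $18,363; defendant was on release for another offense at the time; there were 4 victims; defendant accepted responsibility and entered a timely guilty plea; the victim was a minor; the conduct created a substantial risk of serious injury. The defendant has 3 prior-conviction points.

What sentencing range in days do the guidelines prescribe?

1170-1500 days

Base offense level for embezzlement: 9.
S1 applies: 9 + 2 = 11.
S2 applies (level before this adjustment is 11 < 12, so +1): 11 + 1 = 12.
S3 applies: 12 + 2 = 14.
S4 applies: 14 − 3 = 11.
S6 applies: 11 + 1 = 12.
S7 applies (level before this adjustment is 12 ≥ 5, so +3): 12 + 3 = 15.
Final offense level: 15.
Criminal history: 3 prior points → Category B (2-4).
Level 15 falls in the 15-18 band.
Grid: Level 15-18 × Category B = 1170-1500 days.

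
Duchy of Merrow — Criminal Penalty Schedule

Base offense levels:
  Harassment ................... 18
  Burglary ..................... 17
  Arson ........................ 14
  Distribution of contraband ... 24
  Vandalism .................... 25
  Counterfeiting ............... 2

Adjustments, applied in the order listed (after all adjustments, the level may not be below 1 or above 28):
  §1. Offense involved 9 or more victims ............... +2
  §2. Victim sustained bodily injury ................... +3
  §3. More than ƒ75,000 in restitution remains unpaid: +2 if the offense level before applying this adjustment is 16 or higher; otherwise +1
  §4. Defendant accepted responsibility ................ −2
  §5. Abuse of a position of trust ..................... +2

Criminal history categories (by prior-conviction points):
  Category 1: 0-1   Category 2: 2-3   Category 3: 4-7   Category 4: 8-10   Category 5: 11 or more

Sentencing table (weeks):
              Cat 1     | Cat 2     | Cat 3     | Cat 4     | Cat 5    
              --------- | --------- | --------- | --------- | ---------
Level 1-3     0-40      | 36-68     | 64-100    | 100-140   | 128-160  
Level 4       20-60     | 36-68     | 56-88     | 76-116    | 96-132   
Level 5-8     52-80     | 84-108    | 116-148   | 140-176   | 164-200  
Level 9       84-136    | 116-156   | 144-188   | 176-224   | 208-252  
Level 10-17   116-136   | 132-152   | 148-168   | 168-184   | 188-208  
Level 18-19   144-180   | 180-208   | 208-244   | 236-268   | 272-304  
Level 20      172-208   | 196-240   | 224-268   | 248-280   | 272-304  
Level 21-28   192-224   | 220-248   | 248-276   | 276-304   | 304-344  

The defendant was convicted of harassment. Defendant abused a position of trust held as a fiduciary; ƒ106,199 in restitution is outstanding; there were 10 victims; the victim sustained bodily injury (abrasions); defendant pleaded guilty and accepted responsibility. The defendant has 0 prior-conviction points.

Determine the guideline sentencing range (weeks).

Base offense level for harassment: 18.
§1 applies: 18 + 2 = 20.
§2 applies: 20 + 3 = 23.
§3 applies (level before this adjustment is 23 ≥ 16, so +2): 23 + 2 = 25.
§4 applies: 25 − 2 = 23.
§5 applies: 23 + 2 = 25.
Final offense level: 25.
Criminal history: 0 prior points → Category 1 (0-1).
Level 25 falls in the 21-28 band.
Grid: Level 21-28 × Category 1 = 192-224 weeks.

192-224 weeks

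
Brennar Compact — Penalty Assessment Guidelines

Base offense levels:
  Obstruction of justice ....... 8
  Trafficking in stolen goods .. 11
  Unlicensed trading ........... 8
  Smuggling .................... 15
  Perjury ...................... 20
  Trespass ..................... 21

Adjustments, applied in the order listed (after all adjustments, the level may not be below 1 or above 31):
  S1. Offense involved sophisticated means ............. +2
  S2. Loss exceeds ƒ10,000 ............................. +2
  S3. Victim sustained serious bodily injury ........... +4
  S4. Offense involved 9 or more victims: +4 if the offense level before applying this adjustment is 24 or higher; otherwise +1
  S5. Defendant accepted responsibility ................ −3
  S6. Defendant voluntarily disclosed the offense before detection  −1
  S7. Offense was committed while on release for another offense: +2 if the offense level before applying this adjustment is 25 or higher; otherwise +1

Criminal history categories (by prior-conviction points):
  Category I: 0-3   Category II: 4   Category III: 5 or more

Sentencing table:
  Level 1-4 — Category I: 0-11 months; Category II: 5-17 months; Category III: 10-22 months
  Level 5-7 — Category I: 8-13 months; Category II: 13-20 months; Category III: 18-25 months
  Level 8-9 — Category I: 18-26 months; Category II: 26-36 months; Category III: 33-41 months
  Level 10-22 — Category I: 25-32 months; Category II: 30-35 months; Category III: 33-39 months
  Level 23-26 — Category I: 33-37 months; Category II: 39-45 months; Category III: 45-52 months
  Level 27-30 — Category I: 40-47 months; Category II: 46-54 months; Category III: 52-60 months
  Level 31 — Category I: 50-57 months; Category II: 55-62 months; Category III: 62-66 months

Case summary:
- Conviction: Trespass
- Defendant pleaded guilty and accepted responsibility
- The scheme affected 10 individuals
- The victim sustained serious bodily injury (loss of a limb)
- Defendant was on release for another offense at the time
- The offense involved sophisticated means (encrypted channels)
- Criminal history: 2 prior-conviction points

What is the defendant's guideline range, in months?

40-47 months

Base offense level for trespass: 21.
S1 applies: 21 + 2 = 23.
S3 applies: 23 + 4 = 27.
S4 applies (level before this adjustment is 27 ≥ 24, so +4): 27 + 4 = 31.
S5 applies: 31 − 3 = 28.
S6 does not apply.
S7 applies (level before this adjustment is 28 ≥ 25, so +2): 28 + 2 = 30.
Final offense level: 30.
Criminal history: 2 prior points → Category I (0-3).
Level 30 falls in the 27-30 band.
Grid: Level 27-30 × Category I = 40-47 months.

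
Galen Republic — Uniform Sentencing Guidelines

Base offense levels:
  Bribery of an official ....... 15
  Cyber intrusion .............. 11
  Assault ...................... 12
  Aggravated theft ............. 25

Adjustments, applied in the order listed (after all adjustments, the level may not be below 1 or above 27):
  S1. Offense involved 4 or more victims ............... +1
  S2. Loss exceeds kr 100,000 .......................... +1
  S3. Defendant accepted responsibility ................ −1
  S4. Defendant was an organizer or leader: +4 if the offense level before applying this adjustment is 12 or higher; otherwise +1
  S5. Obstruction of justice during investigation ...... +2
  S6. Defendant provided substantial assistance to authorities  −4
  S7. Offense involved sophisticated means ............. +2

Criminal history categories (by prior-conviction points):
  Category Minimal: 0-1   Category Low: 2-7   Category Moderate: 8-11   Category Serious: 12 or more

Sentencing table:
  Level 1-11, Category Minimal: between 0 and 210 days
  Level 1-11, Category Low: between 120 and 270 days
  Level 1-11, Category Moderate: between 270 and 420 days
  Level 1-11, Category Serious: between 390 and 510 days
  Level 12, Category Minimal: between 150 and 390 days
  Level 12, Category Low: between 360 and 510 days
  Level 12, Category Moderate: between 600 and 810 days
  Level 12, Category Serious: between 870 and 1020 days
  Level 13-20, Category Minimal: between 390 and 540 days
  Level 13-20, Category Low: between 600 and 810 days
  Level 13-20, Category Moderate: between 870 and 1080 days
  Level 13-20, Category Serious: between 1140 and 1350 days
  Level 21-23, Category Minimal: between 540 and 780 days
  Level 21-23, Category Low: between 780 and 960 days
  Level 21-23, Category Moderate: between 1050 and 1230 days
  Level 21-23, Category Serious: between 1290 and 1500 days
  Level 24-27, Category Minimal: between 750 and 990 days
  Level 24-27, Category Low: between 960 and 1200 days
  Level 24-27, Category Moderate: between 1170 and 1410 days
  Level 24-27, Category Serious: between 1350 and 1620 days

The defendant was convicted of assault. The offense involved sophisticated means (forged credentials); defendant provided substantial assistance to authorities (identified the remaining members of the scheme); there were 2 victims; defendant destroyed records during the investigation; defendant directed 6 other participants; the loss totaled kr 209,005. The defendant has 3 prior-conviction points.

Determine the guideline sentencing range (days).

Base offense level for assault: 12.
S1 does not apply.
S2 applies: 12 + 1 = 13.
S4 applies (level before this adjustment is 13 ≥ 12, so +4): 13 + 4 = 17.
S5 applies: 17 + 2 = 19.
S6 applies: 19 − 4 = 15.
S7 applies: 15 + 2 = 17.
Final offense level: 17.
Criminal history: 3 prior points → Category Low (2-7).
Level 17 falls in the 13-20 band.
Grid: Level 13-20 × Category Low = 600-810 days.

600-810 days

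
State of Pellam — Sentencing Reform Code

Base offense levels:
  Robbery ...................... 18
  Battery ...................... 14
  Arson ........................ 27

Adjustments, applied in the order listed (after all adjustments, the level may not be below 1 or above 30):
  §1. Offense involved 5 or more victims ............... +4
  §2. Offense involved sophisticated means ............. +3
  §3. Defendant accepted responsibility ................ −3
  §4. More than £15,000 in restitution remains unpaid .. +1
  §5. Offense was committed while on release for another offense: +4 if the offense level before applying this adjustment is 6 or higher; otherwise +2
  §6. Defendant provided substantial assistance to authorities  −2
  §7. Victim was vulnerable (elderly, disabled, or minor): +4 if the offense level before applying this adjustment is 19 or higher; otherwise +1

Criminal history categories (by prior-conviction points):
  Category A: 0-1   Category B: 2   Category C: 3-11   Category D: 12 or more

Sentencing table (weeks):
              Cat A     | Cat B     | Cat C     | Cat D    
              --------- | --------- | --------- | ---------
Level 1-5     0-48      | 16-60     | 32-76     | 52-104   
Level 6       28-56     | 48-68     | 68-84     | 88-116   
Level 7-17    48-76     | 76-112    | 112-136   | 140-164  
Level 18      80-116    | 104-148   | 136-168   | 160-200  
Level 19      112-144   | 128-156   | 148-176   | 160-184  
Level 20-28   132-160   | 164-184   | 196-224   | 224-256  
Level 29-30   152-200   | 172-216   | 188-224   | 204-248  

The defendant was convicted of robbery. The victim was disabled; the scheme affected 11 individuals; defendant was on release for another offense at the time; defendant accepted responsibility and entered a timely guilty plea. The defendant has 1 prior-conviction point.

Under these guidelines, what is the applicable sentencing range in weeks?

Base offense level for robbery: 18.
§1 applies: 18 + 4 = 22.
§3 applies: 22 − 3 = 19.
§5 applies (level before this adjustment is 19 ≥ 6, so +4): 19 + 4 = 23.
§6 does not apply.
§7 applies (level before this adjustment is 23 ≥ 19, so +4): 23 + 4 = 27.
Final offense level: 27.
Criminal history: 1 prior point → Category A (0-1).
Level 27 falls in the 20-28 band.
Grid: Level 20-28 × Category A = 132-160 weeks.

132-160 weeks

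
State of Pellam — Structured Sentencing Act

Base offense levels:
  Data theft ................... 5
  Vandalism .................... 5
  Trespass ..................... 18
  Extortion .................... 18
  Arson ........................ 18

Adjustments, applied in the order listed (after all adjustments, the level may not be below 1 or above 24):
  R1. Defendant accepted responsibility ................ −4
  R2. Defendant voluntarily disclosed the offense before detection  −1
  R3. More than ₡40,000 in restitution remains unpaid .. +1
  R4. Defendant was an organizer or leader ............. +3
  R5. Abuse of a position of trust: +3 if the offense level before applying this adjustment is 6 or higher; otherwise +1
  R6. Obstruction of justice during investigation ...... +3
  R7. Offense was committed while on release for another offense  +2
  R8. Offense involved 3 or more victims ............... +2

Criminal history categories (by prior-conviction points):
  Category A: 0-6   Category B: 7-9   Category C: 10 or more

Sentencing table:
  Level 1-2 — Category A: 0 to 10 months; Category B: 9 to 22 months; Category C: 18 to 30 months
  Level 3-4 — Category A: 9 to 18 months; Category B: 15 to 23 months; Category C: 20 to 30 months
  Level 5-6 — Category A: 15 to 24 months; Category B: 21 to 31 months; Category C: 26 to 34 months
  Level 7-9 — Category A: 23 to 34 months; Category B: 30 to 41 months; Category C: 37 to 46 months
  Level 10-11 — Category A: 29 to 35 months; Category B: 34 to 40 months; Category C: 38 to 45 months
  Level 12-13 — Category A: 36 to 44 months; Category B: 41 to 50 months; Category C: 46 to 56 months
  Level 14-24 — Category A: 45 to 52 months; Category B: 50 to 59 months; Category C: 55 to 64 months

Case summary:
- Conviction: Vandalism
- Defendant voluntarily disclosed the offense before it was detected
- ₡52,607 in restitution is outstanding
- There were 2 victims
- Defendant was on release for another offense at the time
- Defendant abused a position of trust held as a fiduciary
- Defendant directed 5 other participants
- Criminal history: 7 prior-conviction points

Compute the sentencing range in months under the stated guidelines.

Base offense level for vandalism: 5.
R1 does not apply.
R2 applies: 5 − 1 = 4.
R3 applies: 4 + 1 = 5.
R4 applies: 5 + 3 = 8.
R5 applies (level before this adjustment is 8 ≥ 6, so +3): 8 + 3 = 11.
R6 does not apply.
R7 applies: 11 + 2 = 13.
Final offense level: 13.
Criminal history: 7 prior points → Category B (7-9).
Level 13 falls in the 12-13 band.
Grid: Level 12-13 × Category B = 41-50 months.

41-50 months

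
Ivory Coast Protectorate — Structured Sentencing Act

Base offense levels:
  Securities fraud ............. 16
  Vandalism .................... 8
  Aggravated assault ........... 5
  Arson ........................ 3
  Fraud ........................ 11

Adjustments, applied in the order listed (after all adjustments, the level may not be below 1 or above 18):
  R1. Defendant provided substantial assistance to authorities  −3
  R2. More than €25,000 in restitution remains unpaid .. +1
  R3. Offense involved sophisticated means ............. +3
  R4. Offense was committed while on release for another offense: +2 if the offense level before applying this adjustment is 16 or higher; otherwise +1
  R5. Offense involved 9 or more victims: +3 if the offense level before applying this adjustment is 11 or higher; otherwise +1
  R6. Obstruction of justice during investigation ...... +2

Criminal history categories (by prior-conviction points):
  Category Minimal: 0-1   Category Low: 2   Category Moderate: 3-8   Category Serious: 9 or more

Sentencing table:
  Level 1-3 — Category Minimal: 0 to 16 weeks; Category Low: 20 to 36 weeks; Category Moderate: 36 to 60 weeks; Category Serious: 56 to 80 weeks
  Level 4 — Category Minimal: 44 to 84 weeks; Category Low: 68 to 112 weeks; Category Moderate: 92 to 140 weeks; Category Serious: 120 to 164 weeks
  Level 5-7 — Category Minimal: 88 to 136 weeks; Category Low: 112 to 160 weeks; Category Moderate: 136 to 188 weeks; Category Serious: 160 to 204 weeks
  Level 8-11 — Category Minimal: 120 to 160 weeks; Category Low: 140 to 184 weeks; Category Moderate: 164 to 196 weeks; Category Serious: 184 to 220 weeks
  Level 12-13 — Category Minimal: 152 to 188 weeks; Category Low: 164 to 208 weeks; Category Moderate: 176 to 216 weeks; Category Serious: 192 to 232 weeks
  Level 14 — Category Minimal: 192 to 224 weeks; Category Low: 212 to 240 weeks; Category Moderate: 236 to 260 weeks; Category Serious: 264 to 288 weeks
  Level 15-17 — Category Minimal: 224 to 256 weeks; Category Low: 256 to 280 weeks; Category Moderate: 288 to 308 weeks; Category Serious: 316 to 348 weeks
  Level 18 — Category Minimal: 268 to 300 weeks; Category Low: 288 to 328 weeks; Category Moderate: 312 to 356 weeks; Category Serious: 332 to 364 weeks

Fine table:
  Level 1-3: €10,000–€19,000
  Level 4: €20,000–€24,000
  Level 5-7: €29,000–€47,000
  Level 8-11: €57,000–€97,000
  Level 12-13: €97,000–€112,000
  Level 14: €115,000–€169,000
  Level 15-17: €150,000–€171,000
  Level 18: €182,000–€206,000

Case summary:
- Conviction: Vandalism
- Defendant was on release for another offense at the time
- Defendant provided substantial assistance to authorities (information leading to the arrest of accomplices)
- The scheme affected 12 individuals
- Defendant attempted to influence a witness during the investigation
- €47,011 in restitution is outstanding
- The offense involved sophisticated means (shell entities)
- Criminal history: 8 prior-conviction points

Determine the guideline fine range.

Base offense level for vandalism: 8.
R1 applies: 8 − 3 = 5.
R2 applies: 5 + 1 = 6.
R3 applies: 6 + 3 = 9.
R4 applies (level before this adjustment is 9 < 16, so +1): 9 + 1 = 10.
R5 applies (level before this adjustment is 10 < 11, so +1): 10 + 1 = 11.
R6 applies: 11 + 2 = 13.
Final offense level: 13.
Level 13 falls in the 12-13 band.
Fine table: Level 12-13 → €97,000–€112,000.

€97,000–€112,000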